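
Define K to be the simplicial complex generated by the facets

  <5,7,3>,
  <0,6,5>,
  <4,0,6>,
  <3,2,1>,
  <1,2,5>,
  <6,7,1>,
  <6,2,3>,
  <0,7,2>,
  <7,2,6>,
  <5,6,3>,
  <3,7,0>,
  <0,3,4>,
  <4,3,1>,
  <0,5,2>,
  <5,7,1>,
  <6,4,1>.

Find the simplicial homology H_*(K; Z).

Fix the vertex order 0 < 1 < 2 < 3 < 4 < 5 < 6 < 7 and write every simplex with vertices in increasing order. Then dim K = 2 and the simplices of K are:

  0-simplices (8): [0], [1], [2], [3], [4], [5], [6], [7]
  1-simplices (24): (24 of them)
  2-simplices (16): [0,2,5], [0,2,7], [0,3,4], [0,3,7], [0,4,6], [0,5,6], [1,2,3], [1,2,5], [1,3,4], [1,4,6], [1,5,7], [1,6,7], [2,3,6], [2,6,7], [3,5,6], [3,5,7]

Hence C_0 ≅ Z^8, C_1 ≅ Z^24, C_2 ≅ Z^16.

The boundary map ∂_1: C_1 → C_0 sends each edge [p,q] (with p < q) to q − p.
The 8×24 boundary matrix has rank 7 and Smith normal form diag(1,1,1,1,1,1,1).

∂_2: C_2 → C_1 sends each 2-simplex [p,q,r] to [q,r] − [p,r] + [p,q]. For instance
  ∂[0,3,7] = [3,7] − [0,7] + [0,3],
  ∂[1,2,5] = [2,5] − [1,5] + [1,2].
The 24×16 boundary matrix has rank 15 and Smith normal form diag(1,1,1,1,1,1,1,1,1,1,1,1,1,1,1).

Computing H_k = (kernel of ∂_k) / (image of ∂_{k+1}):

  H_0: rank C_0 − rank ∂_1 = 8 − 7 = 1, and the invariant factors of ∂_1 are all 1, so H_0 = Z.
  H_1: rank ker ∂_1 − rank ∂_2 = (24 − 7) − 15 = 2, and the invariant factors of ∂_2 are all 1, so H_1 = Z^2.
  H_2: rank ker ∂_2 − rank ∂_3 = (16 − 15) − 0 = 1, and there is no ∂_3, so H_2 = Z.

H_0 ≅ Z,  H_1 ≅ Z^2,  H_2 ≅ Z.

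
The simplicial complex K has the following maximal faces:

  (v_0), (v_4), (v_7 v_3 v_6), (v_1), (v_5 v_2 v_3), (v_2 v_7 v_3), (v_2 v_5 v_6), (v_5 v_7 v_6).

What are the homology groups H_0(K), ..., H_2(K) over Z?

We work with the vertex ordering v_0 < v_1 < v_2 < v_3 < v_4 < v_5 < v_6 < v_7. The simplices of K, each written with vertices in increasing order, are:

  0-simplices (8): [v_0], [v_1], [v_2], [v_3], [v_4], [v_5], [v_6], [v_7]
  1-simplices (10): [v_2,v_3], [v_2,v_5], [v_2,v_6], [v_2,v_7], [v_3,v_5], [v_3,v_6], [v_3,v_7], [v_5,v_6], [v_5,v_7], [v_6,v_7]
  2-simplices (5): [v_2,v_3,v_5], [v_2,v_3,v_7], [v_2,v_5,v_6], [v_3,v_6,v_7], [v_5,v_6,v_7]

so the chain groups are C_0 ≅ Z^8, C_1 ≅ Z^10, C_2 ≅ Z^5.

The boundary map ∂_1: C_1 → C_0 maps an edge to its endpoints' difference, ∂[p,q] = q − p. For instance
  ∂[v_5,v_6] = [v_6] − [v_5].
This gives a 8×10 integer matrix of rank 4; reducing to Smith normal form yields diagonal entries (1,1,1,1).

The boundary map ∂_2: C_2 → C_1 acts by ∂[p,q,r] = [q,r] − [p,r] + [p,q]. For instance
  ∂[v_2,v_3,v_5] = [v_3,v_5] − [v_2,v_5] + [v_2,v_3],
  ∂[v_5,v_6,v_7] = [v_6,v_7] − [v_5,v_7] + [v_5,v_6].
The 10×5 boundary matrix has rank 5 and Smith normal form diag(1,1,1,1,1).

Now H_k = ker ∂_k / im ∂_{k+1}, so:

  H_0: rank C_0 − rank ∂_1 = 8 − 4 = 4, and the invariant factors of ∂_1 are all 1, so H_0 = Z^4.
  H_1: rank ker ∂_1 − rank ∂_2 = (10 − 4) − 5 = 1, and the invariant factors of ∂_2 are all 1, so H_1 = Z.
  H_2: rank ker ∂_2 − rank ∂_3 = (5 − 5) − 0 = 0, and there is no ∂_3, so H_2 = 0.

(K is a triangulation of the disjoint union of the Möbius band and a set of 3 points.)

H_0 ≅ Z^4,  H_1 ≅ Z,  H_2 = 0.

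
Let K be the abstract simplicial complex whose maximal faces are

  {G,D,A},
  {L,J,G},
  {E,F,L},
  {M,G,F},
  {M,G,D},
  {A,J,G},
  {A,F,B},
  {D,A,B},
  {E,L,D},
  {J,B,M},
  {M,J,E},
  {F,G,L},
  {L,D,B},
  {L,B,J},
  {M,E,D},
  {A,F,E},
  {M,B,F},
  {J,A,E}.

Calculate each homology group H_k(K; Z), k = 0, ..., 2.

H_0 ≅ Z,  H_1 ≅ Z^2,  H_2 ≅ Z.

Fix the vertex order A < B < D < E < F < G < J < L < M and write every simplex with vertices in increasing order. Then dim K = 2 and the simplices of K are:

  0-simplices (9): A, B, D, E, F, G, J, L, M
  1-simplices (27): AB, AD, AE, AF, AG, AJ, BD, BF, BJ, BL, BM, DE, DG, DL, DM, EF, EJ, EL, EM, FG, FL, FM, GJ, GL, GM, JL, JM
  2-simplices (18): ABD, ABF, ADG, AEF, AEJ, AGJ, BDL, BFM, BJL, BJM, DEL, DEM, DGM, EFL, EJM, FGL, FGM, GJL

Hence C_0 ≅ Z^9, C_1 ≅ Z^27, C_2 ≅ Z^18.

Boundary ∂_1: C_1 → C_0 sends each edge [p,q] (with p < q) to q − p. For instance
  ∂GJ = J − G.
This gives a 9×27 integer matrix of rank 8; reducing to Smith normal form yields diagonal entries (1,1,1,1,1,1,1,1).

Boundary ∂_2: C_2 → C_1 sends each 2-simplex [p,q,r] to [q,r] − [p,r] + [p,q]. For instance
  ∂BJL = JL − BL + BJ,
  ∂DEM = EM − DM + DE.
The resulting 27×18 matrix has rank 17, and its Smith normal form has invariant factors (1,1,1,1,1,1,1,1,1,1,1,1,1,1,1,1,1).

Reading off H_k = ker ∂_k / im ∂_{k+1}:

  H_0: rank C_0 − rank ∂_1 = 9 − 8 = 1, and the invariant factors of ∂_1 are all 1, so H_0 ≅ Z.
  H_1: rank ker ∂_1 − rank ∂_2 = (27 − 8) − 17 = 2, and the invariant factors of ∂_2 are all 1, so H_1 ≅ Z^2.
  H_2: rank ker ∂_2 − rank ∂_3 = (18 − 17) − 0 = 1, and there is no ∂_3, so H_2 ≅ Z.

(K is a triangulation of the torus T^2.)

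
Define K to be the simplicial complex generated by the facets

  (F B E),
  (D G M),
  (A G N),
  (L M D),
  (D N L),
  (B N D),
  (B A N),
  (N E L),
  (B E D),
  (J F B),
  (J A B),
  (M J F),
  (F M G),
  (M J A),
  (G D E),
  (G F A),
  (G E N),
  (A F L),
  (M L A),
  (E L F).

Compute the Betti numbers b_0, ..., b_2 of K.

b_0 = 1, b_1 = 1, b_2 = 0.

Order the vertices as A < B < D < E < F < G < J < L < M < N. Listing each simplex with vertices in this order, K has dimension 2 with simplices:

  0-simplices (10): A, B, D, E, F, G, J, L, M, N
  1-simplices (30): AB, AF, AG, AJ, AL, AM, AN, BD, BE, BF, BJ, BN, DE, DG, DL, DM, DN, EF, EG, EL, EN, FG, FJ, FL, FM, GM, GN, JM, LM, LN
  2-simplices (20): ABJ, ABN, AFG, AFL, AGN, AJM, ALM, BDE, BDN, BEF, BFJ, DEG, DGM, DLM, DLN, EFL, EGN, ELN, FGM, FJM

giving chain groups C_0 ≅ Z^10, C_1 ≅ Z^30, C_2 ≅ Z^20.

The boundary map ∂_1: C_1 → C_0 sends each edge [p,q] (with p < q) to q − p. For instance
  ∂EF = F − E.
The resulting 10×30 matrix has rank 9, and its Smith normal form has invariant factors (1,1,1,1,1,1,1,1,1).

The boundary map ∂_2: C_2 → C_1 maps a triangle to the signed sum of its edges. For instance
  ∂DGM = GM − DM + DG,
  ∂ALM = LM − AM + AL.
The resulting 30×20 matrix has rank 20, and its Smith normal form has invariant factors (1,1,1,1,1,1,1,1,1,1,1,1,1,1,1,1,1,1,1,2).

Now H_k = ker ∂_k / im ∂_{k+1}, so:

  H_0: rank C_0 − rank ∂_1 = 10 − 9 = 1, and the invariant factors of ∂_1 are all 1, so H_0 = Z.
  H_1: rank ker ∂_1 − rank ∂_2 = (30 − 9) − 20 = 1, and ∂_2 has invariant factor 2 > 1, so H_1 = Z ⊕ Z/2.
  H_2: rank ker ∂_2 − rank ∂_3 = (20 − 20) − 0 = 0, and there is no ∂_3, so H_2 = 0.

As a check, the Euler characteristic is 10 − 30 + 20 = 0, which agrees with 1 − 1 + 0 = 0.
(K is a triangulation of the Klein bottle.)

Hence the Betti numbers are b_0 = 1, b_1 = 1, b_2 = 0.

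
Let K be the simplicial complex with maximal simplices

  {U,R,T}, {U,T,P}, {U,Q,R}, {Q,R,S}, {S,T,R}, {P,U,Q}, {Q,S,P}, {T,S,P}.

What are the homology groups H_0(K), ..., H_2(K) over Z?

H_0 ≅ Z,  H_1 = 0,  H_2 ≅ Z.

Take the total order P < Q < R < S < T < U on the vertex set. Then K (dimension 2) consists of the simplices:

  0-simplices (6): P, Q, R, S, T, U
  1-simplices (12): PQ, PS, PT, PU, QR, QS, QU, RS, RT, RU, ST, TU
  2-simplices (8): PQS, PQU, PST, PTU, QRS, QRU, RST, RTU

so the chain groups are C_0 ≅ Z^6, C_1 ≅ Z^12, C_2 ≅ Z^8.

∂_1: C_1 → C_0 is given by ∂[p,q] = [q] − [p]. For instance
  ∂RS = S − R.
This gives a 6×12 integer matrix of rank 5; reducing to Smith normal form yields diagonal entries (1,1,1,1,1).

The boundary map ∂_2: C_2 → C_1 maps a triangle to the signed sum of its edges. For instance
  ∂RTU = TU − RU + RT,
  ∂PQU = QU − PU + PQ.
As a 12×8 matrix over Z this has rank 7, with invariant factors (1,1,1,1,1,1,1).

Now H_k = ker ∂_k / im ∂_{k+1}, so:

  H_0: rank C_0 − rank ∂_1 = 6 − 5 = 1, and the invariant factors of ∂_1 are all 1, so H_0 = Z.
  H_1: rank ker ∂_1 − rank ∂_2 = (12 − 5) − 7 = 0, and the invariant factors of ∂_2 are all 1, so H_1 = 0.
  H_2: rank ker ∂_2 − rank ∂_3 = (8 − 7) − 0 = 1, and there is no ∂_3, so H_2 = Z.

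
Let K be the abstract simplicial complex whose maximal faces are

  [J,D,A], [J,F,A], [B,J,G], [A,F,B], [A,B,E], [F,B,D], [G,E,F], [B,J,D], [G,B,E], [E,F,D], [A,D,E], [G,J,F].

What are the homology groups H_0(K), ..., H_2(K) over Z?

H_0 = Z,  H_1 = Z/2Z,  H_2 = 0.

We work with the vertex ordering A < B < D < E < F < G < J. The simplices of K, each written with vertices in increasing order, are:

  0-simplices (7): A, B, D, E, F, G, J
  1-simplices (18): AB, AD, AE, AF, AJ, BD, BE, BF, BG, BJ, DE, DF, DJ, EF, EG, FG, FJ, GJ
  2-simplices (12): ABE, ABF, ADE, ADJ, AFJ, BDF, BDJ, BEG, BGJ, DEF, EFG, FGJ

giving chain groups C_0 ≅ Z^7, C_1 ≅ Z^18, C_2 ≅ Z^12.

The boundary map ∂_1: C_1 → C_0 sends each edge [p,q] (with p < q) to q − p.
The resulting 7×18 matrix has rank 6, and its Smith normal form has invariant factors (1,1,1,1,1,1).

Boundary ∂_2: C_2 → C_1 maps a triangle to the signed sum of its edges. For instance
  ∂BGJ = GJ − BJ + BG,
  ∂FGJ = GJ − FJ + FG.
The 18×12 boundary matrix has rank 12 and Smith normal form diag(1,1,1,1,1,1,1,1,1,1,1,2).

Reading off H_k = ker ∂_k / im ∂_{k+1}:

  H_0: rank C_0 − rank ∂_1 = 7 − 6 = 1, and the invariant factors of ∂_1 are all 1, so H_0 = Z.
  H_1: rank ker ∂_1 − rank ∂_2 = (18 − 6) − 12 = 0, and ∂_2 has invariant factor 2 > 1, so H_1 = Z/2Z.
  H_2: rank ker ∂_2 − rank ∂_3 = (12 − 12) − 0 = 0, and there is no ∂_3, so H_2 = 0.

As a check, the Euler characteristic is 7 − 18 + 12 = 1, which agrees with 1 − 0 + 0 = 1.
(K is a triangulation of the real projective plane RP^2.)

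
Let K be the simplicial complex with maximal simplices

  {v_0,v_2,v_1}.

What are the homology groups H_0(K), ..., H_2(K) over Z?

H_0 ≅ Z,  H_1 = 0,  H_2 = 0.

Order the vertices as v_0 < v_1 < v_2. Listing each simplex with vertices in this order, K has dimension 2 with simplices:

  0-simplices (3): [v_0], [v_1], [v_2]
  1-simplices (3): [v_0,v_1], [v_0,v_2], [v_1,v_2]
  2-simplices (1): [v_0,v_1,v_2]

so the chain groups are C_0 ≅ Z^3, C_1 ≅ Z^3, C_2 ≅ Z^1.

The boundary map ∂_1: C_1 → C_0 maps an edge to its endpoints' difference, ∂[p,q] = q − p.
The resulting 3×3 matrix has rank 2, and its Smith normal form has invariant factors (1,1).

The boundary map ∂_2: C_2 → C_1 maps a triangle to the signed sum of its edges. For instance
  ∂[v_0,v_1,v_2] = [v_1,v_2] − [v_0,v_2] + [v_0,v_1].
The 3×1 boundary matrix has rank 1 and Smith normal form diag(1).

Now H_k = ker ∂_k / im ∂_{k+1}, so:

  H_0: rank C_0 − rank ∂_1 = 3 − 2 = 1, and the invariant factors of ∂_1 are all 1, so H_0 = Z.
  H_1: rank ker ∂_1 − rank ∂_2 = (3 − 2) − 1 = 0, and the invariant factors of ∂_2 are all 1, so H_1 = 0.
  H_2: rank ker ∂_2 − rank ∂_3 = (1 − 1) − 0 = 0, and there is no ∂_3, so H_2 = 0.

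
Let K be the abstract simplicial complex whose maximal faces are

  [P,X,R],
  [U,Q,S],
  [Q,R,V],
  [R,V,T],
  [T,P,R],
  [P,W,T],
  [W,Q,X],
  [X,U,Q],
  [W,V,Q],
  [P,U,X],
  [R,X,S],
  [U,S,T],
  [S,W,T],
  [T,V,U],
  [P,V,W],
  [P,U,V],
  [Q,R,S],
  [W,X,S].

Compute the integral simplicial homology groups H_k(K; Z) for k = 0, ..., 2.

H_0 = Z,  H_1 = Z ⊕ Z_2,  H_2 = 0.

Order the vertices as P < Q < R < S < T < U < V < W < X. Listing each simplex with vertices in this order, K has dimension 2 with simplices:

  0-simplices (9): P, Q, R, S, T, U, V, W, X
  1-simplices (27): PR, PT, PU, PV, PW, PX, QR, QS, QU, QV, QW, QX, RS, RT, RV, RX, ST, SU, SW, SX, TU, TV, TW, UV, UX, VW, WX
  2-simplices (18): PRT, PRX, PTW, PUV, PUX, PVW, QRS, QRV, QSU, QUX, QVW, QWX, RSX, RTV, STU, STW, SWX, TUV

Hence C_0 ≅ Z^9, C_1 ≅ Z^27, C_2 ≅ Z^18.

The boundary map ∂_1: C_1 → C_0 sends each edge [p,q] (with p < q) to q − p.
As a 9×27 matrix over Z this has rank 8, with invariant factors (1,1,1,1,1,1,1,1).

∂_2: C_2 → C_1 maps a triangle to the signed sum of its edges. For instance
  ∂SWX = WX − SX + SW,
  ∂QRV = RV − QV + QR.
The resulting 27×18 matrix has rank 18, and its Smith normal form has invariant factors (1,1,1,1,1,1,1,1,1,1,1,1,1,1,1,1,1,2).

Now H_k = ker ∂_k / im ∂_{k+1}, so:

  H_0: rank C_0 − rank ∂_1 = 9 − 8 = 1, and the invariant factors of ∂_1 are all 1, so H_0 ≅ Z.
  H_1: rank ker ∂_1 − rank ∂_2 = (27 − 8) − 18 = 1, and ∂_2 has invariant factor 2 > 1, so H_1 ≅ Z ⊕ Z_2.
  H_2: rank ker ∂_2 − rank ∂_3 = (18 − 18) − 0 = 0, and there is no ∂_3, so H_2 ≅ 0.

As a check, the Euler characteristic is 9 − 27 + 18 = 0, which agrees with 1 − 1 + 0 = 0.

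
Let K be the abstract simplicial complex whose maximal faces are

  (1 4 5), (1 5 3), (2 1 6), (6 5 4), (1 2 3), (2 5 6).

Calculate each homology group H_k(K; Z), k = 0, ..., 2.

Order the vertices as 1 < 2 < 3 < 4 < 5 < 6. Listing each simplex with vertices in this order, K has dimension 2 with simplices:

  0-simplices (6): [1], [2], [3], [4], [5], [6]
  1-simplices (12): [1,2], [1,3], [1,4], [1,5], [1,6], [2,3], [2,5], [2,6], [3,5], [4,5], [4,6], [5,6]
  2-simplices (6): [1,2,3], [1,2,6], [1,3,5], [1,4,5], [2,5,6], [4,5,6]

Hence C_0 ≅ Z^6, C_1 ≅ Z^12, C_2 ≅ Z^6.

Boundary ∂_1: C_1 → C_0 maps an edge to its endpoints' difference, ∂[p,q] = q − p. For instance
  ∂[2,6] = [6] − [2].
As a 6×12 matrix over Z this has rank 5, with invariant factors (1,1,1,1,1).

The boundary map ∂_2: C_2 → C_1 acts by ∂[p,q,r] = [q,r] − [p,r] + [p,q]. For instance
  ∂[4,5,6] = [5,6] − [4,6] + [4,5],
  ∂[1,2,6] = [2,6] − [1,6] + [1,2].
This gives a 12×6 integer matrix of rank 6; reducing to Smith normal form yields diagonal entries (1,1,1,1,1,1).

Reading off H_k = ker ∂_k / im ∂_{k+1}:

  H_0: rank C_0 − rank ∂_1 = 6 − 5 = 1, and the invariant factors of ∂_1 are all 1, so H_0 = Z.
  H_1: rank ker ∂_1 − rank ∂_2 = (12 − 5) − 6 = 1, and the invariant factors of ∂_2 are all 1, so H_1 = Z.
  H_2: rank ker ∂_2 − rank ∂_3 = (6 − 6) − 0 = 0, and there is no ∂_3, so H_2 = 0.

H_0 ≅ Z,  H_1 ≅ Z,  H_2 = 0.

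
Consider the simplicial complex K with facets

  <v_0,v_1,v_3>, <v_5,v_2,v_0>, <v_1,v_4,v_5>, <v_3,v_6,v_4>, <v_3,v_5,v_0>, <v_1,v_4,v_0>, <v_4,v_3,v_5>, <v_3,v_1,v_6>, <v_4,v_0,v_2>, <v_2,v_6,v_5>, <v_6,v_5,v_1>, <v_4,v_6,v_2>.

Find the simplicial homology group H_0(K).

H_0 ≅ Z.

Order the vertices as v_0 < v_1 < v_2 < v_3 < v_4 < v_5 < v_6. Listing each simplex with vertices in this order, K has dimension 2 with simplices:

  0-simplices (7): [v_0], [v_1], [v_2], [v_3], [v_4], [v_5], [v_6]
  1-simplices (18): (18 of them)
  2-simplices (12): (12 of them)

giving chain groups C_0 ≅ Z^7, C_1 ≅ Z^18, C_2 ≅ Z^12.

∂_1: C_1 → C_0 maps an edge to its endpoints' difference, ∂[p,q] = q − p.
The 7×18 boundary matrix has rank 6 and Smith normal form diag(1,1,1,1,1,1).

Boundary ∂_2: C_2 → C_1 sends each 2-simplex [p,q,r] to [q,r] − [p,r] + [p,q]. For instance
  ∂[v_0,v_1,v_4] = [v_1,v_4] − [v_0,v_4] + [v_0,v_1],
  ∂[v_2,v_4,v_6] = [v_4,v_6] − [v_2,v_6] + [v_2,v_4].
As a 18×12 matrix over Z this has rank 12, with invariant factors (1,1,1,1,1,1,1,1,1,1,1,2).

Now H_k = ker ∂_k / im ∂_{k+1}, so:

  H_0: rank C_0 − rank ∂_1 = 7 − 6 = 1, and the invariant factors of ∂_1 are all 1, so H_0 ≅ Z.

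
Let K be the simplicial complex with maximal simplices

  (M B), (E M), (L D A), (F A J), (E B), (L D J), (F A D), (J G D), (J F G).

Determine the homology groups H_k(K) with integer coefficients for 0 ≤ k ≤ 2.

H_0 ≅ Z^2,  H_1 ≅ Z^2,  H_2 = 0.

Order the vertices as A < B < D < E < F < G < J < L < M. Listing each simplex with vertices in this order, K has dimension 2 with simplices:

  0-simplices (9): A, B, D, E, F, G, J, L, M
  1-simplices (15): AD, AF, AJ, AL, BE, BM, DF, DG, DJ, DL, EM, FG, FJ, GJ, JL
  2-simplices (6): ADF, ADL, AFJ, DGJ, DJL, FGJ

so the chain groups are C_0 ≅ Z^9, C_1 ≅ Z^15, C_2 ≅ Z^6.

The boundary map ∂_1: C_1 → C_0 sends each edge [p,q] (with p < q) to q − p.
As a 9×15 matrix over Z this has rank 7, with invariant factors (1,1,1,1,1,1,1).

The boundary map ∂_2: C_2 → C_1 sends each 2-simplex [p,q,r] to [q,r] − [p,r] + [p,q]. For instance
  ∂FGJ = GJ − FJ + FG,
  ∂DJL = JL − DL + DJ.
As a 15×6 matrix over Z this has rank 6, with invariant factors (1,1,1,1,1,1).

Now H_k = ker ∂_k / im ∂_{k+1}, so:

  H_0: rank C_0 − rank ∂_1 = 9 − 7 = 2, and the invariant factors of ∂_1 are all 1, so H_0 ≅ Z^2.
  H_1: rank ker ∂_1 − rank ∂_2 = (15 − 7) − 6 = 2, and the invariant factors of ∂_2 are all 1, so H_1 ≅ Z^2.
  H_2: rank ker ∂_2 − rank ∂_3 = (6 − 6) − 0 = 0, and there is no ∂_3, so H_2 ≅ 0.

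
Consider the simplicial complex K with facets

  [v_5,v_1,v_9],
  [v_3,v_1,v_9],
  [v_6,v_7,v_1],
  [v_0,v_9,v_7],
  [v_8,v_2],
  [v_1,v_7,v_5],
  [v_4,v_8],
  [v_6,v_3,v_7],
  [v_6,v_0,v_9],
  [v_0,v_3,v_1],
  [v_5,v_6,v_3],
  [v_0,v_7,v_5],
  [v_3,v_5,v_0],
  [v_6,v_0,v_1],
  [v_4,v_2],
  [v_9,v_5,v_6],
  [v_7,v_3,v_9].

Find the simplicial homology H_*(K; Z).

H_0 = Z^2,  H_1 = Z^3,  H_2 = Z.

Order the vertices as v_0 < v_1 < v_2 < v_3 < v_4 < v_5 < v_6 < v_7 < v_8 < v_9. Listing each simplex with vertices in this order, K has dimension 2 with simplices:

  0-simplices (10): [v_0], [v_1], [v_2], [v_3], [v_4], [v_5], [v_6], [v_7], [v_8], [v_9]
  1-simplices (24): (24 of them)
  2-simplices (14): (14 of them)

giving chain groups C_0 ≅ Z^10, C_1 ≅ Z^24, C_2 ≅ Z^14.

∂_1: C_1 → C_0 sends each edge [p,q] (with p < q) to q − p. For instance
  ∂[v_1,v_3] = [v_3] − [v_1].
The resulting 10×24 matrix has rank 8, and its Smith normal form has invariant factors (1,1,1,1,1,1,1,1).

The boundary map ∂_2: C_2 → C_1 acts by ∂[p,q,r] = [q,r] − [p,r] + [p,q]. For instance
  ∂[v_1,v_5,v_7] = [v_5,v_7] − [v_1,v_7] + [v_1,v_5],
  ∂[v_1,v_6,v_7] = [v_6,v_7] − [v_1,v_7] + [v_1,v_6].
The 24×14 boundary matrix has rank 13 and Smith normal form diag(1,1,1,1,1,1,1,1,1,1,1,1,1).

Reading off H_k = ker ∂_k / im ∂_{k+1}:

  H_0: rank C_0 − rank ∂_1 = 10 − 8 = 2, and the invariant factors of ∂_1 are all 1, so H_0 ≅ Z^2.
  H_1: rank ker ∂_1 − rank ∂_2 = (24 − 8) − 13 = 3, and the invariant factors of ∂_2 are all 1, so H_1 ≅ Z^3.
  H_2: rank ker ∂_2 − rank ∂_3 = (14 − 13) − 0 = 1, and there is no ∂_3, so H_2 ≅ Z.

(K is a triangulation of the disjoint union of the circle S^1 and the torus T^2.)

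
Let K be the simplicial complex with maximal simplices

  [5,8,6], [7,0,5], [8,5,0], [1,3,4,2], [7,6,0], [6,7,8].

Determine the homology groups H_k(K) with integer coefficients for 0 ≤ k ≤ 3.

H_0 ≅ Z^2,  H_1 ≅ Z,  H_2 = 0,  H_3 = 0.

We work with the vertex ordering 0 < 1 < 2 < 3 < 4 < 5 < 6 < 7 < 8. The simplices of K, each written with vertices in increasing order, are:

  0-simplices (9): [0], [1], [2], [3], [4], [5], [6], [7], [8]
  1-simplices (16): [0,5], [0,6], [0,7], [0,8], [1,2], [1,3], [1,4], [2,3], [2,4], [3,4], [5,6], [5,7], [5,8], [6,7], [6,8], [7,8]
  2-simplices (9): [0,5,7], [0,5,8], [0,6,7], [1,2,3], [1,2,4], [1,3,4], [2,3,4], [5,6,8], [6,7,8]
  3-simplices (1): [1,2,3,4]

Hence C_0 ≅ Z^9, C_1 ≅ Z^16, C_2 ≅ Z^9, C_3 ≅ Z^1.

Boundary ∂_1: C_1 → C_0 is given by ∂[p,q] = [q] − [p]. For instance
  ∂[0,5] = [5] − [0].
As a 9×16 matrix over Z this has rank 7, with invariant factors (1,1,1,1,1,1,1).

Boundary ∂_2: C_2 → C_1 sends each 2-simplex [p,q,r] to [q,r] − [p,r] + [p,q]. For instance
  ∂[2,3,4] = [3,4] − [2,4] + [2,3],
  ∂[0,5,8] = [5,8] − [0,8] + [0,5].
As a 16×9 matrix over Z this has rank 8, with invariant factors (1,1,1,1,1,1,1,1).

The boundary map ∂_3: C_3 → C_2 sends each 3-simplex σ to the alternating sum Σ_i (−1)^i (σ with its i-th vertex removed). For instance
  ∂[1,2,3,4] = [2,3,4] − [1,3,4] + [1,2,4] − [1,2,3].
This gives a 9×1 integer matrix of rank 1; reducing to Smith normal form yields diagonal entries (1).

Computing H_k = (kernel of ∂_k) / (image of ∂_{k+1}):

  H_0: rank C_0 − rank ∂_1 = 9 − 7 = 2, and the invariant factors of ∂_1 are all 1, so H_0 ≅ Z^2.
  H_1: rank ker ∂_1 − rank ∂_2 = (16 − 7) − 8 = 1, and the invariant factors of ∂_2 are all 1, so H_1 ≅ Z.
  H_2: rank ker ∂_2 − rank ∂_3 = (9 − 8) − 1 = 0, and the invariant factors of ∂_3 are all 1, so H_2 ≅ 0.
  H_3: rank ker ∂_3 − rank ∂_4 = (1 − 1) − 0 = 0, and there is no ∂_4, so H_3 ≅ 0.

(K is a triangulation of the disjoint union of the Möbius band and the 3-simplex.)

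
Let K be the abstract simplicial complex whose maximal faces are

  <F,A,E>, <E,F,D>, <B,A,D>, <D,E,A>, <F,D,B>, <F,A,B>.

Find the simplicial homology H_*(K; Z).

Take the total order A < B < D < E < F on the vertex set. Then K (dimension 2) consists of the simplices:

  0-simplices (5): A, B, D, E, F
  1-simplices (9): AB, AD, AE, AF, BD, BF, DE, DF, EF
  2-simplices (6): ABD, ABF, ADE, AEF, BDF, DEF

so the chain groups are C_0 ≅ Z^5, C_1 ≅ Z^9, C_2 ≅ Z^6.

Boundary ∂_1: C_1 → C_0 sends each edge [p,q] (with p < q) to q − p. For instance
  ∂AE = E − A.
The resulting 5×9 matrix has rank 4, and its Smith normal form has invariant factors (1,1,1,1).

∂_2: C_2 → C_1 acts by ∂[p,q,r] = [q,r] − [p,r] + [p,q]. For instance
  ∂BDF = DF − BF + BD,
  ∂DEF = EF − DF + DE.
The 9×6 boundary matrix has rank 5 and Smith normal form diag(1,1,1,1,1).

Reading off H_k = ker ∂_k / im ∂_{k+1}:

  H_0: rank C_0 − rank ∂_1 = 5 − 4 = 1, and the invariant factors of ∂_1 are all 1, so H_0 ≅ Z.
  H_1: rank ker ∂_1 − rank ∂_2 = (9 − 4) − 5 = 0, and the invariant factors of ∂_2 are all 1, so H_1 ≅ 0.
  H_2: rank ker ∂_2 − rank ∂_3 = (6 − 5) − 0 = 1, and there is no ∂_3, so H_2 ≅ Z.

(K is a triangulation of the 2-sphere S^2.)

H_0 ≅ Z,  H_1 = 0,  H_2 ≅ Z.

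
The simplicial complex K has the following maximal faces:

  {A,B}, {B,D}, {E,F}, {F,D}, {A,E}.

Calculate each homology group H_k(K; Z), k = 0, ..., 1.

K has 5 vertices, 5 edges.
rank ∂_0 = 0, rank ∂_1 = 4 ⇒ b_0 = 5 − 0 − 4 = 1; all invariant factors of ∂_1 are 1 so no torsion. So H_0 ≅ Z.
rank ∂_1 = 4, rank ∂_2 = 0 ⇒ b_1 = 5 − 4 − 0 = 1. So H_1 ≅ Z.

H_0 = Z,  H_1 = Z.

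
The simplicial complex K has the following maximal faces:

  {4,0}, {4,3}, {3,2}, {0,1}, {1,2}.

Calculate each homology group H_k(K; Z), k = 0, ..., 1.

We work with the vertex ordering 0 < 1 < 2 < 3 < 4. The simplices of K, each written with vertices in increasing order, are:

  0-simplices (5): [0], [1], [2], [3], [4]
  1-simplices (5): [0,1], [0,4], [1,2], [2,3], [3,4]

giving chain groups C_0 ≅ Z^5, C_1 ≅ Z^5.

∂_1: C_1 → C_0 maps an edge to its endpoints' difference, ∂[p,q] = q − p. For instance
  ∂[2,3] = [3] − [2].
The resulting 5×5 matrix has rank 4, and its Smith normal form has invariant factors (1,1,1,1).

Now H_k = ker ∂_k / im ∂_{k+1}, so:

  H_0: rank C_0 − rank ∂_1 = 5 − 4 = 1, and the invariant factors of ∂_1 are all 1, so H_0 ≅ Z.
  H_1: rank ker ∂_1 − rank ∂_2 = (5 − 4) − 0 = 1, and there is no ∂_2, so H_1 ≅ Z.

As a check, the Euler characteristic is 5 − 5 = 0, which agrees with 1 − 1 = 0.
(K is a triangulation of the circle S^1.)

H_0 = Z,  H_1 = Z.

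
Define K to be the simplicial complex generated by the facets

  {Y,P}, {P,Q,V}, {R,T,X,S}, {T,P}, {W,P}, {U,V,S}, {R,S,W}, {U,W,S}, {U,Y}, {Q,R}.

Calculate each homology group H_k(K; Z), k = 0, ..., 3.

H_0 ≅ Z,  H_1 ≅ Z^4,  H_2 = 0,  H_3 = 0.

Fix the vertex order P < Q < R < S < T < U < V < W < X < Y and write every simplex with vertices in increasing order. Then dim K = 3 and the simplices of K are:

  0-simplices (10): P, Q, R, S, T, U, V, W, X, Y
  1-simplices (20): PQ, PT, PV, PW, PY, QR, QV, RS, RT, RW, RX, ST, SU, SV, SW, SX, TX, UV, UW, UY
  2-simplices (8): PQV, RST, RSW, RSX, RTX, STX, SUV, SUW
  3-simplices (1): RSTX

giving chain groups C_0 ≅ Z^10, C_1 ≅ Z^20, C_2 ≅ Z^8, C_3 ≅ Z^1.

∂_1: C_1 → C_0 maps an edge to its endpoints' difference, ∂[p,q] = q − p.
The resulting 10×20 matrix has rank 9, and its Smith normal form has invariant factors (1,1,1,1,1,1,1,1,1).

The boundary map ∂_2: C_2 → C_1 sends each 2-simplex [p,q,r] to [q,r] − [p,r] + [p,q]. For instance
  ∂RST = ST − RT + RS,
  ∂SUV = UV − SV + SU.
This gives a 20×8 integer matrix of rank 7; reducing to Smith normal form yields diagonal entries (1,1,1,1,1,1,1).

The boundary map ∂_3: C_3 → C_2 sends each 3-simplex σ to the alternating sum Σ_i (−1)^i (σ with its i-th vertex removed). For instance
  ∂RSTX = STX − RTX + RSX − RST.
This gives a 8×1 integer matrix of rank 1; reducing to Smith normal form yields diagonal entries (1).

Computing H_k = (kernel of ∂_k) / (image of ∂_{k+1}):

  H_0: rank C_0 − rank ∂_1 = 10 − 9 = 1, and the invariant factors of ∂_1 are all 1, so H_0 ≅ Z.
  H_1: rank ker ∂_1 − rank ∂_2 = (20 − 9) − 7 = 4, and the invariant factors of ∂_2 are all 1, so H_1 ≅ Z^4.
  H_2: rank ker ∂_2 − rank ∂_3 = (8 − 7) − 1 = 0, and the invariant factors of ∂_3 are all 1, so H_2 ≅ 0.
  H_3: rank ker ∂_3 − rank ∂_4 = (1 − 1) − 0 = 0, and there is no ∂_4, so H_3 ≅ 0.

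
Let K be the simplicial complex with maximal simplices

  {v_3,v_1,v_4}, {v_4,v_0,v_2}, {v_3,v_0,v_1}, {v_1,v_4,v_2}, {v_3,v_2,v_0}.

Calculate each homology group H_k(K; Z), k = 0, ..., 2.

H_0 = Z,  H_1 = Z,  H_2 = 0.

Fix the vertex order v_0 < v_1 < v_2 < v_3 < v_4 and write every simplex with vertices in increasing order. Then dim K = 2 and the simplices of K are:

  0-simplices (5): [v_0], [v_1], [v_2], [v_3], [v_4]
  1-simplices (10): [v_0,v_1], [v_0,v_2], [v_0,v_3], [v_0,v_4], [v_1,v_2], [v_1,v_3], [v_1,v_4], [v_2,v_3], [v_2,v_4], [v_3,v_4]
  2-simplices (5): [v_0,v_1,v_3], [v_0,v_2,v_3], [v_0,v_2,v_4], [v_1,v_2,v_4], [v_1,v_3,v_4]

Hence C_0 ≅ Z^5, C_1 ≅ Z^10, C_2 ≅ Z^5.

∂_1: C_1 → C_0 maps an edge to its endpoints' difference, ∂[p,q] = q − p. For instance
  ∂[v_1,v_3] = [v_3] − [v_1].
The 5×10 boundary matrix has rank 4 and Smith normal form diag(1,1,1,1).

∂_2: C_2 → C_1 maps a triangle to the signed sum of its edges. For instance
  ∂[v_0,v_1,v_3] = [v_1,v_3] − [v_0,v_3] + [v_0,v_1],
  ∂[v_1,v_3,v_4] = [v_3,v_4] − [v_1,v_4] + [v_1,v_3].
The 10×5 boundary matrix has rank 5 and Smith normal form diag(1,1,1,1,1).

Now H_k = ker ∂_k / im ∂_{k+1}, so:

  H_0: rank C_0 − rank ∂_1 = 5 − 4 = 1, and the invariant factors of ∂_1 are all 1, so H_0 = Z.
  H_1: rank ker ∂_1 − rank ∂_2 = (10 − 4) − 5 = 1, and the invariant factors of ∂_2 are all 1, so H_1 = Z.
  H_2: rank ker ∂_2 − rank ∂_3 = (5 − 5) − 0 = 0, and there is no ∂_3, so H_2 = 0.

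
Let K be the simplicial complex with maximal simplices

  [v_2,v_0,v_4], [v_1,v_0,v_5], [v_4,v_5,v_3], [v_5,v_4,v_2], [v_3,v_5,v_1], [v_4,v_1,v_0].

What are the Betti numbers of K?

Fix the vertex order v_0 < v_1 < v_2 < v_3 < v_4 < v_5 and write every simplex with vertices in increasing order. Then dim K = 2 and the simplices of K are:

  0-simplices (6): [v_0], [v_1], [v_2], [v_3], [v_4], [v_5]
  1-simplices (12): [v_0,v_1], [v_0,v_2], [v_0,v_4], [v_0,v_5], [v_1,v_3], [v_1,v_4], [v_1,v_5], [v_2,v_4], [v_2,v_5], [v_3,v_4], [v_3,v_5], [v_4,v_5]
  2-simplices (6): [v_0,v_1,v_4], [v_0,v_1,v_5], [v_0,v_2,v_4], [v_1,v_3,v_5], [v_2,v_4,v_5], [v_3,v_4,v_5]

Hence C_0 ≅ Z^6, C_1 ≅ Z^12, C_2 ≅ Z^6.

∂_1: C_1 → C_0 sends each edge [p,q] (with p < q) to q − p. For instance
  ∂[v_4,v_5] = [v_5] − [v_4].
The 6×12 boundary matrix has rank 5 and Smith normal form diag(1,1,1,1,1).

The boundary map ∂_2: C_2 → C_1 acts by ∂[p,q,r] = [q,r] − [p,r] + [p,q]. For instance
  ∂[v_0,v_2,v_4] = [v_2,v_4] − [v_0,v_4] + [v_0,v_2],
  ∂[v_2,v_4,v_5] = [v_4,v_5] − [v_2,v_5] + [v_2,v_4].
The 12×6 boundary matrix has rank 6 and Smith normal form diag(1,1,1,1,1,1).

Now H_k = ker ∂_k / im ∂_{k+1}, so:

  H_0: rank C_0 − rank ∂_1 = 6 − 5 = 1, and the invariant factors of ∂_1 are all 1, so H_0 ≅ Z.
  H_1: rank ker ∂_1 − rank ∂_2 = (12 − 5) − 6 = 1, and the invariant factors of ∂_2 are all 1, so H_1 ≅ Z.
  H_2: rank ker ∂_2 − rank ∂_3 = (6 − 6) − 0 = 0, and there is no ∂_3, so H_2 ≅ 0.

As a check, the Euler characteristic is 6 − 12 + 6 = 0, which agrees with 1 − 1 + 0 = 0.

Hence the Betti numbers are b_0 = 1, b_1 = 1, b_2 = 0.

b_0 = 1, b_1 = 1, b_2 = 0.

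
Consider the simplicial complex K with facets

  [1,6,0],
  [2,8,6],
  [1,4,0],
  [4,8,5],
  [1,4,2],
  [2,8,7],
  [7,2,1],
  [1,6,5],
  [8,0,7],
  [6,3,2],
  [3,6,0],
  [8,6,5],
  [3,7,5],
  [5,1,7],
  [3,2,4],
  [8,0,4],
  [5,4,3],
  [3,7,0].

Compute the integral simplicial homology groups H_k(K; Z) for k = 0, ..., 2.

Take the total order 0 < 1 < 2 < 3 < 4 < 5 < 6 < 7 < 8 on the vertex set. Then K (dimension 2) consists of the simplices:

  0-simplices (9): [0], [1], [2], [3], [4], [5], [6], [7], [8]
  1-simplices (27): (27 of them)
  2-simplices (18): [0,1,4], [0,1,6], [0,3,6], [0,3,7], [0,4,8], [0,7,8], [1,2,4], [1,2,7], [1,5,6], [1,5,7], [2,3,4], [2,3,6], [2,6,8], [2,7,8], [3,4,5], [3,5,7], [4,5,8], [5,6,8]

so the chain groups are C_0 ≅ Z^9, C_1 ≅ Z^27, C_2 ≅ Z^18.

∂_1: C_1 → C_0 maps an edge to its endpoints' difference, ∂[p,q] = q − p. For instance
  ∂[4,5] = [5] − [4].
The resulting 9×27 matrix has rank 8, and its Smith normal form has invariant factors (1,1,1,1,1,1,1,1).

The boundary map ∂_2: C_2 → C_1 maps a triangle to the signed sum of its edges. For instance
  ∂[0,1,6] = [1,6] − [0,6] + [0,1],
  ∂[3,4,5] = [4,5] − [3,5] + [3,4].
The resulting 27×18 matrix has rank 17, and its Smith normal form has invariant factors (1,1,1,1,1,1,1,1,1,1,1,1,1,1,1,1,1).

From H_k ≅ ker(∂_k) / im(∂_{k+1}) we obtain:

  H_0: rank C_0 − rank ∂_1 = 9 − 8 = 1, and the invariant factors of ∂_1 are all 1, so H_0 ≅ Z.
  H_1: rank ker ∂_1 − rank ∂_2 = (27 − 8) − 17 = 2, and the invariant factors of ∂_2 are all 1, so H_1 ≅ Z^2.
  H_2: rank ker ∂_2 − rank ∂_3 = (18 − 17) − 0 = 1, and there is no ∂_3, so H_2 ≅ Z.

As a check, the Euler characteristic is 9 − 27 + 18 = 0, which agrees with 1 − 2 + 1 = 0.

H_0 ≅ Z,  H_1 ≅ Z^2,  H_2 ≅ Z.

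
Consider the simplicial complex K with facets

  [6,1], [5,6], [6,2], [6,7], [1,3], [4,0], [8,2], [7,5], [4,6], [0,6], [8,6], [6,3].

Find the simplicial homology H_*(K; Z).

H_0 = Z,  H_1 = Z^4.

Fix the vertex order 0 < 1 < 2 < 3 < 4 < 5 < 6 < 7 < 8 and write every simplex with vertices in increasing order. Then dim K = 1 and the simplices of K are:

  0-simplices (9): [0], [1], [2], [3], [4], [5], [6], [7], [8]
  1-simplices (12): [0,4], [0,6], [1,3], [1,6], [2,6], [2,8], [3,6], [4,6], [5,6], [5,7], [6,7], [6,8]

Hence C_0 ≅ Z^9, C_1 ≅ Z^12.

The boundary map ∂_1: C_1 → C_0 sends each edge [p,q] (with p < q) to q − p. For instance
  ∂[1,6] = [6] − [1].
As a 9×12 matrix over Z this has rank 8, with invariant factors (1,1,1,1,1,1,1,1).

Computing H_k = (kernel of ∂_k) / (image of ∂_{k+1}):

  H_0: rank C_0 − rank ∂_1 = 9 − 8 = 1, and the invariant factors of ∂_1 are all 1, so H_0 = Z.
  H_1: rank ker ∂_1 − rank ∂_2 = (12 − 8) − 0 = 4, and there is no ∂_2, so H_1 = Z^4.

As a check, the Euler characteristic is 9 − 12 = -3, which agrees with 1 − 4 = -3.
(K is a triangulation of a wedge of 4 circles.)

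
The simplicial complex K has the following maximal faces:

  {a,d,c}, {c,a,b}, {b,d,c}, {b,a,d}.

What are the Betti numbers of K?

Fix the vertex order a < b < c < d and write every simplex with vertices in increasing order. Then dim K = 2 and the simplices of K are:

  0-simplices (4): a, b, c, d
  1-simplices (6): ab, ac, ad, bc, bd, cd
  2-simplices (4): abc, abd, acd, bcd

giving chain groups C_0 ≅ Z^4, C_1 ≅ Z^6, C_2 ≅ Z^4.

The boundary map ∂_1: C_1 → C_0 sends each edge [p,q] (with p < q) to q − p. For instance
  ∂ac = c − a.
The resulting 4×6 matrix has rank 3, and its Smith normal form has invariant factors (1,1,1).

The boundary map ∂_2: C_2 → C_1 acts by ∂[p,q,r] = [q,r] − [p,r] + [p,q]. For instance
  ∂abd = bd − ad + ab,
  ∂acd = cd − ad + ac.
The resulting 6×4 matrix has rank 3, and its Smith normal form has invariant factors (1,1,1).

Reading off H_k = ker ∂_k / im ∂_{k+1}:

  H_0: rank C_0 − rank ∂_1 = 4 − 3 = 1, and the invariant factors of ∂_1 are all 1, so H_0 = Z.
  H_1: rank ker ∂_1 − rank ∂_2 = (6 − 3) − 3 = 0, and the invariant factors of ∂_2 are all 1, so H_1 = 0.
  H_2: rank ker ∂_2 − rank ∂_3 = (4 − 3) − 0 = 1, and there is no ∂_3, so H_2 = Z.

As a check, the Euler characteristic is 4 − 6 + 4 = 2, which agrees with 1 − 0 + 1 = 2.
(K is a triangulation of the 2-sphere S^2.)

Hence the Betti numbers are b_0 = 1, b_1 = 0, b_2 = 1.

b_0 = 1, b_1 = 0, b_2 = 1.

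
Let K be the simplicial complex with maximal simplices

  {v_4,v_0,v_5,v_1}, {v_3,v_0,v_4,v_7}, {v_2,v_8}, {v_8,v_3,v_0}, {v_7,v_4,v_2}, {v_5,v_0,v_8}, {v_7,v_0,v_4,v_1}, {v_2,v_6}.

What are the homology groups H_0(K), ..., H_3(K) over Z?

H_0 ≅ Z,  H_1 ≅ Z,  H_2 = 0,  H_3 = 0.

Order the vertices as v_0 < v_1 < v_2 < v_3 < v_4 < v_5 < v_6 < v_7 < v_8. Listing each simplex with vertices in this order, K has dimension 3 with simplices:

  0-simplices (9): [v_0], [v_1], [v_2], [v_3], [v_4], [v_5], [v_6], [v_7], [v_8]
  1-simplices (19): (19 of them)
  2-simplices (13): (13 of them)
  3-simplices (3): [v_0,v_1,v_4,v_5], [v_0,v_1,v_4,v_7], [v_0,v_3,v_4,v_7]

Hence C_0 ≅ Z^9, C_1 ≅ Z^19, C_2 ≅ Z^13, C_3 ≅ Z^3.

∂_1: C_1 → C_0 maps an edge to its endpoints' difference, ∂[p,q] = q − p.
The 9×19 boundary matrix has rank 8 and Smith normal form diag(1,1,1,1,1,1,1,1).

∂_2: C_2 → C_1 maps a triangle to the signed sum of its edges. For instance
  ∂[v_0,v_5,v_8] = [v_5,v_8] − [v_0,v_8] + [v_0,v_5],
  ∂[v_0,v_1,v_4] = [v_1,v_4] − [v_0,v_4] + [v_0,v_1].
The resulting 19×13 matrix has rank 10, and its Smith normal form has invariant factors (1,1,1,1,1,1,1,1,1,1).

∂_3: C_3 → C_2 sends each 3-simplex σ to the alternating sum Σ_i (−1)^i (σ with its i-th vertex removed). For instance
  ∂[v_0,v_1,v_4,v_5] = [v_1,v_4,v_5] − [v_0,v_4,v_5] + [v_0,v_1,v_5] − [v_0,v_1,v_4],
  ∂[v_0,v_1,v_4,v_7] = [v_1,v_4,v_7] − [v_0,v_4,v_7] + [v_0,v_1,v_7] − [v_0,v_1,v_4].
The resulting 13×3 matrix has rank 3, and its Smith normal form has invariant factors (1,1,1).

From H_k ≅ ker(∂_k) / im(∂_{k+1}) we obtain:

  H_0: rank C_0 − rank ∂_1 = 9 − 8 = 1, and the invariant factors of ∂_1 are all 1, so H_0 ≅ Z.
  H_1: rank ker ∂_1 − rank ∂_2 = (19 − 8) − 10 = 1, and the invariant factors of ∂_2 are all 1, so H_1 ≅ Z.
  H_2: rank ker ∂_2 − rank ∂_3 = (13 − 10) − 3 = 0, and the invariant factors of ∂_3 are all 1, so H_2 ≅ 0.
  H_3: rank ker ∂_3 − rank ∂_4 = (3 − 3) − 0 = 0, and there is no ∂_4, so H_3 ≅ 0.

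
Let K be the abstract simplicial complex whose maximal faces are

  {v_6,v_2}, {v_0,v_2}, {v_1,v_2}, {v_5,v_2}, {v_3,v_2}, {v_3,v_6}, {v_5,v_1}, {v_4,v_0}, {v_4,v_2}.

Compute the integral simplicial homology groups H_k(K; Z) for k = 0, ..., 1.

H_0 ≅ Z,  H_1 ≅ Z^3.

We work with the vertex ordering v_0 < v_1 < v_2 < v_3 < v_4 < v_5 < v_6. The simplices of K, each written with vertices in increasing order, are:

  0-simplices (7): [v_0], [v_1], [v_2], [v_3], [v_4], [v_5], [v_6]
  1-simplices (9): [v_0,v_2], [v_0,v_4], [v_1,v_2], [v_1,v_5], [v_2,v_3], [v_2,v_4], [v_2,v_5], [v_2,v_6], [v_3,v_6]

Hence C_0 ≅ Z^7, C_1 ≅ Z^9.

Boundary ∂_1: C_1 → C_0 is given by ∂[p,q] = [q] − [p]. For instance
  ∂[v_2,v_4] = [v_4] − [v_2].
As a 7×9 matrix over Z this has rank 6, with invariant factors (1,1,1,1,1,1).

From H_k ≅ ker(∂_k) / im(∂_{k+1}) we obtain:

  H_0: rank C_0 − rank ∂_1 = 7 − 6 = 1, and the invariant factors of ∂_1 are all 1, so H_0 ≅ Z.
  H_1: rank ker ∂_1 − rank ∂_2 = (9 − 6) − 0 = 3, and there is no ∂_2, so H_1 ≅ Z^3.

(K is a triangulation of a wedge of 3 circles.)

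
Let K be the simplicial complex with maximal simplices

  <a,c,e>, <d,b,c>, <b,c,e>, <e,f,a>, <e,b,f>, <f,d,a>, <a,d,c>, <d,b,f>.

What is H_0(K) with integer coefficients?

K has 6 vertices, 12 edges, 8 triangles.
rank ∂_0 = 0, rank ∂_1 = 5 ⇒ b_0 = 6 − 0 − 5 = 1; all invariant factors of ∂_1 are 1 so no torsion. So H_0 ≅ Z.

H_0 ≅ Z.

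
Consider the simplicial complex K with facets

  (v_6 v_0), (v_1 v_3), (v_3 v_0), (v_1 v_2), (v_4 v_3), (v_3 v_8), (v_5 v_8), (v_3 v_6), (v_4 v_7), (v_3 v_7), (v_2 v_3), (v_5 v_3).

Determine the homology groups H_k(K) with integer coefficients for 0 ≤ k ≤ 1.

Order the vertices as v_0 < v_1 < v_2 < v_3 < v_4 < v_5 < v_6 < v_7 < v_8. Listing each simplex with vertices in this order, K has dimension 1 with simplices:

  0-simplices (9): [v_0], [v_1], [v_2], [v_3], [v_4], [v_5], [v_6], [v_7], [v_8]
  1-simplices (12): [v_0,v_3], [v_0,v_6], [v_1,v_2], [v_1,v_3], [v_2,v_3], [v_3,v_4], [v_3,v_5], [v_3,v_6], [v_3,v_7], [v_3,v_8], [v_4,v_7], [v_5,v_8]

giving chain groups C_0 ≅ Z^9, C_1 ≅ Z^12.

∂_1: C_1 → C_0 maps an edge to its endpoints' difference, ∂[p,q] = q − p. For instance
  ∂[v_2,v_3] = [v_3] − [v_2].
This gives a 9×12 integer matrix of rank 8; reducing to Smith normal form yields diagonal entries (1,1,1,1,1,1,1,1).

Now H_k = ker ∂_k / im ∂_{k+1}, so:

  H_0: rank C_0 − rank ∂_1 = 9 − 8 = 1, and the invariant factors of ∂_1 are all 1, so H_0 = Z.
  H_1: rank ker ∂_1 − rank ∂_2 = (12 − 8) − 0 = 4, and there is no ∂_2, so H_1 = Z^4.

H_0 ≅ Z,  H_1 ≅ Z^4.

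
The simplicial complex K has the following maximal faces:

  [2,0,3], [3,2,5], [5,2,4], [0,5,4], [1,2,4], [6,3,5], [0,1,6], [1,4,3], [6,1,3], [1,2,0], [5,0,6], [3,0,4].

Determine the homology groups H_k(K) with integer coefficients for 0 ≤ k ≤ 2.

H_0 ≅ Z,  H_1 ≅ Z/2,  H_2 = 0.

Order the vertices as 0 < 1 < 2 < 3 < 4 < 5 < 6. Listing each simplex with vertices in this order, K has dimension 2 with simplices:

  0-simplices (7): [0], [1], [2], [3], [4], [5], [6]
  1-simplices (18): [0,1], [0,2], [0,3], [0,4], [0,5], [0,6], [1,2], [1,3], [1,4], [1,6], [2,3], [2,4], [2,5], [3,4], [3,5], [3,6], [4,5], [5,6]
  2-simplices (12): [0,1,2], [0,1,6], [0,2,3], [0,3,4], [0,4,5], [0,5,6], [1,2,4], [1,3,4], [1,3,6], [2,3,5], [2,4,5], [3,5,6]

Hence C_0 ≅ Z^7, C_1 ≅ Z^18, C_2 ≅ Z^12.

∂_1: C_1 → C_0 sends each edge [p,q] (with p < q) to q − p. For instance
  ∂[0,4] = [4] − [0].
The 7×18 boundary matrix has rank 6 and Smith normal form diag(1,1,1,1,1,1).

The boundary map ∂_2: C_2 → C_1 sends each 2-simplex [p,q,r] to [q,r] − [p,r] + [p,q]. For instance
  ∂[0,1,2] = [1,2] − [0,2] + [0,1],
  ∂[0,5,6] = [5,6] − [0,6] + [0,5].
This gives a 18×12 integer matrix of rank 12; reducing to Smith normal form yields diagonal entries (1,1,1,1,1,1,1,1,1,1,1,2).

Reading off H_k = ker ∂_k / im ∂_{k+1}:

  H_0: rank C_0 − rank ∂_1 = 7 − 6 = 1, and the invariant factors of ∂_1 are all 1, so H_0 = Z.
  H_1: rank ker ∂_1 − rank ∂_2 = (18 − 6) − 12 = 0, and ∂_2 has invariant factor 2 > 1, so H_1 = Z/2.
  H_2: rank ker ∂_2 − rank ∂_3 = (12 − 12) − 0 = 0, and there is no ∂_3, so H_2 = 0.

As a check, the Euler characteristic is 7 − 18 + 12 = 1, which agrees with 1 − 0 + 0 = 1.
(K is a triangulation of the real projective plane RP^2.)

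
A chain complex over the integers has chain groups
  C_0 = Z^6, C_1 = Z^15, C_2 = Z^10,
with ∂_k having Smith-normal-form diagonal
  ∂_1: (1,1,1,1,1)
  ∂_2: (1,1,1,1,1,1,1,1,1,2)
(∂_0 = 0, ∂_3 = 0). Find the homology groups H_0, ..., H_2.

H_0: b_0 = 6 − 0 − 5 = 1; torsion from ∂_1 factors > 1: none. So H_0 ≅ Z.
H_1: b_1 = 15 − 5 − 10 = 0; torsion from ∂_2 factors > 1: [2]. So H_1 ≅ Z/2.
H_2: b_2 = 10 − 10 − 0 = 0; torsion from ∂_3 factors > 1: none. So H_2 ≅ 0.

H_0 ≅ Z,  H_1 ≅ Z/2,  H_2 = 0.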